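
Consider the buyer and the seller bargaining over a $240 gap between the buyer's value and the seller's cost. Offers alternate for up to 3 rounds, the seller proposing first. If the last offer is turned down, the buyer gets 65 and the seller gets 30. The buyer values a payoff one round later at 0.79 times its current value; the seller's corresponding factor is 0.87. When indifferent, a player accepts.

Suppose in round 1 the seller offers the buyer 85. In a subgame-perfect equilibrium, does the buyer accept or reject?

Work out the buyer's continuation value if the offer is rejected.
Round 3 (the seller proposes): the buyer gets 65 if talks fail, so the seller offers 65 and keeps 175.
Round 2 (the buyer proposes): the seller can get 175 next round, worth 0.87 × 175 = 152.25 now, so the buyer offers 152.25, keeping 87.75.
So by rejecting in round 1, the buyer gets 87.75 next round, worth 0.79 × 87.75 = 69.3225 now.
Offer 85 ≥ 69.3225, so the buyer accepts.

Accept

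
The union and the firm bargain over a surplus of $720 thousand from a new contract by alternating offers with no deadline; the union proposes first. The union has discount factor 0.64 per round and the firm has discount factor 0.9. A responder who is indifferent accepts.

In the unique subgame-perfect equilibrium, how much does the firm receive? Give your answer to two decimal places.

550.19

In a stationary SPE each proposer offers the other exactly their discounted continuation value.
If the union keeps x when proposing and the firm keeps y when proposing, then x = 720 − 0.9y and y = 720 − 0.64x.
Solving: x = 720(1 − 0.9) / (1 − 0.64·0.9) = 72 / 0.424 ≈ 169.8113.
The firm gets 720 − 169.8113 ≈ 550.1887.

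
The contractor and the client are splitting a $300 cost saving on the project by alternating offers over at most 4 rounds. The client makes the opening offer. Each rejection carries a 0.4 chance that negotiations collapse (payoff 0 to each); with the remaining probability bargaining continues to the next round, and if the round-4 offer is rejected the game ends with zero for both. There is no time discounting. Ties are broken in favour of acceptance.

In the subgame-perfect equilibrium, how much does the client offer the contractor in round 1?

136.8

Round 4 (the contractor proposes): rejection yields 0 for the client; the contractor offers 0 and keeps 300.
Round 3 (the client proposes): rejecting gives the contractor an expected 0.6 × 300 = 180, so the client offers 180, keeping 120.
Round 2 (the contractor proposes): rejecting gives the client an expected 0.6 × 120 = 72, so the contractor offers 72, keeping 228.
Round 1 (the client proposes): rejecting gives the contractor an expected 0.6 × 228 = 136.8, so the client offers 136.8, keeping 163.2.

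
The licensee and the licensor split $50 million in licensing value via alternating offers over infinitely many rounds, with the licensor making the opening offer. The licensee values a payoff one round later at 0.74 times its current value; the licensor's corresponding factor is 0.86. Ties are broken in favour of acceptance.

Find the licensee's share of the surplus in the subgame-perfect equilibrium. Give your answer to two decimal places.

14.25

When the licensor proposes, the licensee accepts any offer worth at least 0.74 times what the licensee would get by proposing next round; and vice versa.
This gives x = 50 − 0.74y and y = 50 − 0.86x, where x and y are each side's share when it proposes.
Hence (1 − 0.74·0.86)x = 50(1 − 0.74), i.e. 0.3636·x = 13.
x ≈ 35.7536; the licensee's share is 50 − x ≈ 14.2464.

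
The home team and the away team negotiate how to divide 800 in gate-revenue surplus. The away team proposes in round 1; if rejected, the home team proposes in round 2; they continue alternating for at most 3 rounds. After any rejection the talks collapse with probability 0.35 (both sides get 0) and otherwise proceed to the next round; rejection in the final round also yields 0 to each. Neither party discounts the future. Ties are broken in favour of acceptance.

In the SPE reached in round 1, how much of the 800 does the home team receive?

By backward induction:
Round 3 (the away team proposes): the home team will accept anything ≥ 0, so the away team offers 0 and keeps 800.
Round 2 (the home team proposes): rejecting gives the away team an expected 0.65 × 800 = 520. The home team offers 520 and keeps 800 − 520 = 280.
Round 1 (the away team proposes): rejecting gives the home team an expected 0.65 × 280 = 182, so the away team offers 182, keeping 618.

182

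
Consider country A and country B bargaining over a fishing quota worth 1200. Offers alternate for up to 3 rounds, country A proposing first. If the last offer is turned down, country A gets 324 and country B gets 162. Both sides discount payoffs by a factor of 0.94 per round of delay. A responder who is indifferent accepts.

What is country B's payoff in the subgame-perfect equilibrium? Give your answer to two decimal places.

Round 3 (country A proposes): country B gets 162 if talks fail, so country A offers 162 and keeps 1038.
Round 2 (country B proposes): country A can get 1038 next round, worth 0.94 × 1038 = 975.72 now, so country B offers 975.72, keeping 224.28.
Round 1 (country A proposes): country B can get 224.28 next round, worth 0.94 × 224.28 = 210.8232 now, so country A offers 210.8232, keeping 989.1768.

210.82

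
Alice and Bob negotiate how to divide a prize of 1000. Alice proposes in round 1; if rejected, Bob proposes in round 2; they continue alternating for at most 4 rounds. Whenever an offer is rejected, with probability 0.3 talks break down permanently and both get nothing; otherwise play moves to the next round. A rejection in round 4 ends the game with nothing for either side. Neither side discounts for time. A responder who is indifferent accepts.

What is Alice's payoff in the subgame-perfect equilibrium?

447

Round 4 (Bob proposes): rejection yields 0 for Alice; Bob offers 0 and keeps 1000.
Round 3 (Alice proposes): rejecting gives Bob an expected 0.7 × 1000 = 700, so Alice offers 700, keeping 300.
Round 2 (Bob proposes): rejecting gives Alice an expected 0.7 × 300 = 210, so Bob offers 210, keeping 790.
Round 1 (Alice proposes): rejecting gives Bob an expected 0.7 × 790 = 553. Alice offers 553 and keeps 1000 − 553 = 447.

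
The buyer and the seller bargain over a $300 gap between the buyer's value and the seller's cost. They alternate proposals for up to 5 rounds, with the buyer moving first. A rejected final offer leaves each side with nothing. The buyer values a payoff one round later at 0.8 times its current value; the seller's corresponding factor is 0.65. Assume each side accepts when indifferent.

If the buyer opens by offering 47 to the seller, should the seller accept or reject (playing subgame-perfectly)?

Round 5 (the buyer proposes): rejection yields 0 for the seller; the buyer offers 0 and keeps 300.
Round 4 (the seller proposes): the buyer can get 300 next round, worth 0.8 × 300 = 240 now, so the seller offers 240, keeping 60.
Round 3 (the buyer proposes): the seller can get 60 next round, worth 0.65 × 60 = 39 now, so the buyer offers 39, keeping 261.
Round 2 (the seller proposes): the buyer can get 261 next round, worth 0.8 × 261 = 208.8 now; the seller offers that and keeps 91.2.
So by rejecting in round 1, the seller gets 91.2 next round, worth 0.65 × 91.2 = 59.28 now.
Offer 47 < 59.28, so the seller rejects.

Reject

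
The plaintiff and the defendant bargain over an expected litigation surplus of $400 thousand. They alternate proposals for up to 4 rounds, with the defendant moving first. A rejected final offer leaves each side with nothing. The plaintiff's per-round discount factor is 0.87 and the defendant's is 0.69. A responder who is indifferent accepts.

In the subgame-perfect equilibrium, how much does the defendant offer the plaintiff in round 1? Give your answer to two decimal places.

316.78

Work backward from the last round.
Round 4 (the plaintiff proposes): the defendant will accept anything ≥ 0, so the plaintiff offers 0 and keeps 400.
Round 3 (the defendant proposes): the plaintiff can get 400 next round, worth 0.87 × 400 = 348 now, so the defendant offers 348, keeping 52.
Round 2 (the plaintiff proposes): the defendant can get 52 next round, worth 0.69 × 52 = 35.88 now. The plaintiff offers 35.88 and keeps 400 − 35.88 = 364.12.
Round 1 (the defendant proposes): the plaintiff can get 364.12 next round, worth 0.87 × 364.12 = 316.7844 now; the defendant offers that and keeps 83.2156.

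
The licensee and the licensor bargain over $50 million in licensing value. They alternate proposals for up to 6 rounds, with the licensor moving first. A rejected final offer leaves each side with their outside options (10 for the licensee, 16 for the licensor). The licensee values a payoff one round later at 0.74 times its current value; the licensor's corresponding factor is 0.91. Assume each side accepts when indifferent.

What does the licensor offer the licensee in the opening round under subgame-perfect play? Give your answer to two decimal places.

Solve by backward induction from round 6.
Round 6 (the licensee proposes): the licensor gets 16 if talks fail, so the licensee offers 16 and keeps 34.
Round 5 (the licensor proposes): the licensee can get 34 next round, worth 0.74 × 34 = 25.16 now; the licensor offers that and keeps 24.84.
Round 4 (the licensee proposes): the licensor can get 24.84 next round, worth 0.91 × 24.84 = 22.6044 now, so the licensee offers 22.6044, keeping 27.3956.
Round 3 (the licensor proposes): the licensee can get 27.3956 next round, worth 0.74 × 27.3956 = 20.272744 now; the licensor offers that and keeps 29.727256.
Round 2 (the licensee proposes): the licensor can get 29.727256 next round, worth 0.91 × 29.727256 = 27.05180296 now. The licensee offers 27.05180296 and keeps 50 − 27.05180296 = 22.94819704.
Round 1 (the licensor proposes): the licensee can get 22.94819704 next round, worth 0.74 × 22.94819704 = 16.9816658096 now, so the licensor offers 16.9816658096, keeping 33.0183341904.

16.98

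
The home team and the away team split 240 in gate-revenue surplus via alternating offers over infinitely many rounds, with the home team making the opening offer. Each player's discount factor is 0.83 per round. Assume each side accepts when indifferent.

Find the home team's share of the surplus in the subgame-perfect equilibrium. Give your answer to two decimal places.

131.15

In a stationary SPE each proposer offers the other exactly their discounted continuation value.
If the home team keeps x when proposing and the away team keeps y when proposing, then x = 240 − 0.83y and y = 240 − 0.83x.
Solving: x = 240(1 − 0.83) / (1 − 0.83·0.83) = 40.8 / 0.3111 ≈ 131.1475.
The away team gets 240 − 131.1475 ≈ 108.8525.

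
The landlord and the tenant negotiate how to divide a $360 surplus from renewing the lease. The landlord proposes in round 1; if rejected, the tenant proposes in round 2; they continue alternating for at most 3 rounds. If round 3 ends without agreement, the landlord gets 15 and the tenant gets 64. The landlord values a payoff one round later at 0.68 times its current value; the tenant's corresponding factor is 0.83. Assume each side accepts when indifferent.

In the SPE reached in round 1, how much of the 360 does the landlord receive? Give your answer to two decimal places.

228.26

Round 3 (the landlord proposes): the tenant gets 64 if talks fail, so the landlord offers 64 and keeps 296.
Round 2 (the tenant proposes): the landlord can get 296 next round, worth 0.68 × 296 = 201.28 now; the tenant offers that and keeps 158.72.
Round 1 (the landlord proposes): the tenant can get 158.72 next round, worth 0.83 × 158.72 = 131.7376 now, so the landlord offers 131.7376, keeping 228.2624.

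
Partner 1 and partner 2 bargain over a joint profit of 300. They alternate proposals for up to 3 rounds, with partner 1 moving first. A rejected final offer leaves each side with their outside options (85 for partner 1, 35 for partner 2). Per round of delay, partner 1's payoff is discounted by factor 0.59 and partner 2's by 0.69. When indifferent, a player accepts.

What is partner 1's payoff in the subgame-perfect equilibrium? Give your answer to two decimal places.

200.88

Work backward from the last round.
Round 3 (partner 1 proposes): partner 2 gets 35 if talks fail, so partner 1 offers 35 and keeps 265.
Round 2 (partner 2 proposes): partner 1 can get 265 next round, worth 0.59 × 265 = 156.35 now, so partner 2 offers 156.35, keeping 143.65.
Round 1 (partner 1 proposes): partner 2 can get 143.65 next round, worth 0.69 × 143.65 = 99.1185 now. Partner 1 offers 99.1185 and keeps 300 − 99.1185 = 200.8815.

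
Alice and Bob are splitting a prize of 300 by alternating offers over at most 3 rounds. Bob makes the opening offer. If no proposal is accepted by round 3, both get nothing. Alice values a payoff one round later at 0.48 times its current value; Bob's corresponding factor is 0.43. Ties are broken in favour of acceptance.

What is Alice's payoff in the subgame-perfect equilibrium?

82.08

Round 3 (Bob proposes): rejection yields 0 for Alice; Bob offers 0 and keeps 300.
Round 2 (Alice proposes): Bob can get 300 next round, worth 0.43 × 300 = 129 now. Alice offers 129 and keeps 300 − 129 = 171.
Round 1 (Bob proposes): Alice can get 171 next round, worth 0.48 × 171 = 82.08 now. Bob offers 82.08 and keeps 300 − 82.08 = 217.92.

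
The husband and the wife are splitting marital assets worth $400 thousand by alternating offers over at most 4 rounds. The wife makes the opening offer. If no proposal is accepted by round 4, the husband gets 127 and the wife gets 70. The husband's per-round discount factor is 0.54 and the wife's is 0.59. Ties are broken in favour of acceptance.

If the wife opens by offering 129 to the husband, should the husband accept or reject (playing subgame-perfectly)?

Reject

Round 4 (the husband proposes): the wife gets 70 if talks fail, so the husband offers 70 and keeps 330.
Round 3 (the wife proposes): the husband can get 330 next round, worth 0.54 × 330 = 178.2 now. The wife offers 178.2 and keeps 400 − 178.2 = 221.8.
Round 2 (the husband proposes): the wife can get 221.8 next round, worth 0.59 × 221.8 = 130.862 now. The husband offers 130.862 and keeps 400 − 130.862 = 269.138.
So by rejecting in round 1, the husband gets 269.138 next round, worth 0.54 × 269.138 = 145.33452 now.
Offer 129 < 145.33452, so the husband rejects.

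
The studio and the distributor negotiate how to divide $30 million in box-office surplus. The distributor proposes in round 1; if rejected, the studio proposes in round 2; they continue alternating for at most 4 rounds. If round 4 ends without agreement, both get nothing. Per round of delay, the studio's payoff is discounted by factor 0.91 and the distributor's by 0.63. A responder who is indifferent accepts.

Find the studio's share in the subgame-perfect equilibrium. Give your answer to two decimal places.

25.75

Round 4 (the studio proposes): rejection yields 0 for the distributor; the studio offers 0 and keeps 30.
Round 3 (the distributor proposes): the studio can get 30 next round, worth 0.91 × 30 = 27.3 now, so the distributor offers 27.3, keeping 2.7.
Round 2 (the studio proposes): the distributor can get 2.7 next round, worth 0.63 × 2.7 = 1.701 now, so the studio offers 1.701, keeping 28.299.
Round 1 (the distributor proposes): the studio can get 28.299 next round, worth 0.91 × 28.299 = 25.75209 now; the distributor offers that and keeps 4.24791.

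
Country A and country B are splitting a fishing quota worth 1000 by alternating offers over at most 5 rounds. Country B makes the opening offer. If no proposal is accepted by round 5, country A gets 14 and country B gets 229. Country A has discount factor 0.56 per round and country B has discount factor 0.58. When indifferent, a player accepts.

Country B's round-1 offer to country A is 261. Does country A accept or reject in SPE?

Round 5 (country B proposes): country A gets 14 if talks fail, so country B offers 14 and keeps 986.
Round 4 (country A proposes): country B can get 986 next round, worth 0.58 × 986 = 571.88 now. Country A offers 571.88 and keeps 1000 − 571.88 = 428.12.
Round 3 (country B proposes): country A can get 428.12 next round, worth 0.56 × 428.12 = 239.7472 now. Country B offers 239.7472 and keeps 1000 − 239.7472 = 760.2528.
Round 2 (country A proposes): country B can get 760.2528 next round, worth 0.58 × 760.2528 = 440.946624 now; country A offers that and keeps 559.053376.
So by rejecting in round 1, country A gets 559.053376 next round, worth 0.56 × 559.053376 = 313.06989056 now.
Offer 261 < 313.06989056, so country A rejects.

Reject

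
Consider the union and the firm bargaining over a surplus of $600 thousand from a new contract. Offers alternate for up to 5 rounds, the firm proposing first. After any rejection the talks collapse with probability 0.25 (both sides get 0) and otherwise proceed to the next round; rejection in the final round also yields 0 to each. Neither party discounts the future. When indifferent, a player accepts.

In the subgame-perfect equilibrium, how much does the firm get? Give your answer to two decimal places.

Round 5 (the firm proposes): rejection yields 0 for the union; the firm offers 0 and keeps 600.
Round 4 (the union proposes): rejecting gives the firm an expected 0.75 × 600 = 450. The union offers 450 and keeps 600 − 450 = 150.
Round 3 (the firm proposes): rejecting gives the union an expected 0.75 × 150 = 112.5; the firm offers that and keeps 487.5.
Round 2 (the union proposes): rejecting gives the firm an expected 0.75 × 487.5 = 365.625, so the union offers 365.625, keeping 234.375.
Round 1 (the firm proposes): rejecting gives the union an expected 0.75 × 234.375 = 175.78125, so the firm offers 175.78125, keeping 424.21875.

424.22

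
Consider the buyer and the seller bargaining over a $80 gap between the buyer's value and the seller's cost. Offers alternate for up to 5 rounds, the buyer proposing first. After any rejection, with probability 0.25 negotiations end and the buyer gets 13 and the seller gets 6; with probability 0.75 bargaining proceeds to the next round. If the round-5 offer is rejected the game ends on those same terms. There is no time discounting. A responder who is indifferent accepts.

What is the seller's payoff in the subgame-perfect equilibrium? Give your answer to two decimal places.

23.87

By backward induction:
Round 5 (the buyer proposes): the seller gets 6 if talks fail, so the buyer offers 6 and keeps 74.
Round 4 (the seller proposes): rejecting gives the buyer an expected 0.75 × 74 + 0.25 × 13 = 58.75. The seller offers 58.75 and keeps 80 − 58.75 = 21.25.
Round 3 (the buyer proposes): rejecting gives the seller an expected 0.75 × 21.25 + 0.25 × 6 = 17.4375, so the buyer offers 17.4375, keeping 62.5625.
Round 2 (the seller proposes): rejecting gives the buyer an expected 0.75 × 62.5625 + 0.25 × 13 = 50.171875. The seller offers 50.171875 and keeps 80 − 50.171875 = 29.828125.
Round 1 (the buyer proposes): rejecting gives the seller an expected 0.75 × 29.828125 + 0.25 × 6 = 23.87109375. The buyer offers 23.87109375 and keeps 80 − 23.87109375 = 56.12890625.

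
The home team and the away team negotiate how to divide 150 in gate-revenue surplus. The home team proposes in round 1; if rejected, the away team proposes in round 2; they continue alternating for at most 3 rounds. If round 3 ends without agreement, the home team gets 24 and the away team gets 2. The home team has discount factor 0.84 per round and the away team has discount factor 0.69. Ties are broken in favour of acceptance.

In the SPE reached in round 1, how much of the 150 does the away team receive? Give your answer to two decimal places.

Solve by backward induction from round 3.
Round 3 (the home team proposes): the away team gets 2 if talks fail, so the home team offers 2 and keeps 148.
Round 2 (the away team proposes): the home team can get 148 next round, worth 0.84 × 148 = 124.32 now; the away team offers that and keeps 25.68.
Round 1 (the home team proposes): the away team can get 25.68 next round, worth 0.69 × 25.68 = 17.7192 now. The home team offers 17.7192 and keeps 150 − 17.7192 = 132.2808.

17.72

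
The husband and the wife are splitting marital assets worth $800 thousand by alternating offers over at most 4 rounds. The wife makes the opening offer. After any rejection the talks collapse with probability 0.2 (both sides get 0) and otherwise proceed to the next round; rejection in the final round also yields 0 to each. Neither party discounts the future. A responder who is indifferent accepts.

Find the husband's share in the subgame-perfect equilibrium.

By backward induction:
Round 4 (the husband proposes): the wife will accept anything ≥ 0, so the husband offers 0 and keeps 800.
Round 3 (the wife proposes): rejecting gives the husband an expected 0.8 × 800 = 640; the wife offers that and keeps 160.
Round 2 (the husband proposes): rejecting gives the wife an expected 0.8 × 160 = 128, so the husband offers 128, keeping 672.
Round 1 (the wife proposes): rejecting gives the husband an expected 0.8 × 672 = 537.6. The wife offers 537.6 and keeps 800 − 537.6 = 262.4.

537.6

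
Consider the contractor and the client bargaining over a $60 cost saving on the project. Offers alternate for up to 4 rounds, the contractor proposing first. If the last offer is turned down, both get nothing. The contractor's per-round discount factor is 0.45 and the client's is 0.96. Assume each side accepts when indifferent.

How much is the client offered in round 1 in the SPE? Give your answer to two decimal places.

56.56

Round 4 (the client proposes): rejection yields 0 for the contractor; the client offers 0 and keeps 60.
Round 3 (the contractor proposes): the client can get 60 next round, worth 0.96 × 60 = 57.6 now, so the contractor offers 57.6, keeping 2.4.
Round 2 (the client proposes): the contractor can get 2.4 next round, worth 0.45 × 2.4 = 1.08 now; the client offers that and keeps 58.92.
Round 1 (the contractor proposes): the client can get 58.92 next round, worth 0.96 × 58.92 = 56.5632 now; the contractor offers that and keeps 3.4368.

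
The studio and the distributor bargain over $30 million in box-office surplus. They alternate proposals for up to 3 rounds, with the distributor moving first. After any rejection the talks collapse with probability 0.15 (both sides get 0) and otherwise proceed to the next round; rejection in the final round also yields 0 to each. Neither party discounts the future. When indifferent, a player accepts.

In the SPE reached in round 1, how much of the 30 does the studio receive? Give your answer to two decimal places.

3.83

Round 3 (the distributor proposes): rejection yields 0 for the studio; the distributor offers 0 and keeps 30.
Round 2 (the studio proposes): rejecting gives the distributor an expected 0.85 × 30 = 25.5, so the studio offers 25.5, keeping 4.5.
Round 1 (the distributor proposes): rejecting gives the studio an expected 0.85 × 4.5 = 3.825. The distributor offers 3.825 and keeps 30 − 3.825 = 26.175.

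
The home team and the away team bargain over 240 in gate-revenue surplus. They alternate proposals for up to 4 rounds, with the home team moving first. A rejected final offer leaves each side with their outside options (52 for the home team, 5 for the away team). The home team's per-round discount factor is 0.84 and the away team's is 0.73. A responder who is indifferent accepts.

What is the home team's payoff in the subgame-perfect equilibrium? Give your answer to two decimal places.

Round 4 (the away team proposes): the home team gets 52 if talks fail, so the away team offers 52 and keeps 188.
Round 3 (the home team proposes): the away team can get 188 next round, worth 0.73 × 188 = 137.24 now. The home team offers 137.24 and keeps 240 − 137.24 = 102.76.
Round 2 (the away team proposes): the home team can get 102.76 next round, worth 0.84 × 102.76 = 86.3184 now. The away team offers 86.3184 and keeps 240 − 86.3184 = 153.6816.
Round 1 (the home team proposes): the away team can get 153.6816 next round, worth 0.73 × 153.6816 = 112.187568 now; the home team offers that and keeps 127.812432.

127.81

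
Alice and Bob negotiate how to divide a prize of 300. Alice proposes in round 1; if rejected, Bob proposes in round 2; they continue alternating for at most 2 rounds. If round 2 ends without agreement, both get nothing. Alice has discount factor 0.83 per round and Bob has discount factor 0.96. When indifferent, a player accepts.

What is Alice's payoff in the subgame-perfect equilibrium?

12

Round 2 (Bob proposes): rejection yields 0 for Alice; Bob offers 0 and keeps 300.
Round 1 (Alice proposes): Bob can get 300 next round, worth 0.96 × 300 = 288 now. Alice offers 288 and keeps 300 − 288 = 12.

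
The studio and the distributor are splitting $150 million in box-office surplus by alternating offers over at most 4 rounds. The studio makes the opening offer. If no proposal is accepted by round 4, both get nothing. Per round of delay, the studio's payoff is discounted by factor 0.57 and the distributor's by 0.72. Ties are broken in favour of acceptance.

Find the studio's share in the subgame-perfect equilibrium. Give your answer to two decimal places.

Round 4 (the distributor proposes): rejection yields 0 for the studio; the distributor offers 0 and keeps 150.
Round 3 (the studio proposes): the distributor can get 150 next round, worth 0.72 × 150 = 108 now. The studio offers 108 and keeps 150 − 108 = 42.
Round 2 (the distributor proposes): the studio can get 42 next round, worth 0.57 × 42 = 23.94 now; the distributor offers that and keeps 126.06.
Round 1 (the studio proposes): the distributor can get 126.06 next round, worth 0.72 × 126.06 = 90.7632 now. The studio offers 90.7632 and keeps 150 − 90.7632 = 59.2368.

59.24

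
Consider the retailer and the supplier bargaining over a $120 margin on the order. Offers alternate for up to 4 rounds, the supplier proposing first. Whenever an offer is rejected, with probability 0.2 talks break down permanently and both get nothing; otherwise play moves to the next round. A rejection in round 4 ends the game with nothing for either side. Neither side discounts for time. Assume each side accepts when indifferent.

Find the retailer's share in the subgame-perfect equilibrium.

Round 4 (the retailer proposes): rejection yields 0 for the supplier; the retailer offers 0 and keeps 120.
Round 3 (the supplier proposes): rejecting gives the retailer an expected 0.8 × 120 = 96. The supplier offers 96 and keeps 120 − 96 = 24.
Round 2 (the retailer proposes): rejecting gives the supplier an expected 0.8 × 24 = 19.2. The retailer offers 19.2 and keeps 120 − 19.2 = 100.8.
Round 1 (the supplier proposes): rejecting gives the retailer an expected 0.8 × 100.8 = 80.64. The supplier offers 80.64 and keeps 120 − 80.64 = 39.36.

80.64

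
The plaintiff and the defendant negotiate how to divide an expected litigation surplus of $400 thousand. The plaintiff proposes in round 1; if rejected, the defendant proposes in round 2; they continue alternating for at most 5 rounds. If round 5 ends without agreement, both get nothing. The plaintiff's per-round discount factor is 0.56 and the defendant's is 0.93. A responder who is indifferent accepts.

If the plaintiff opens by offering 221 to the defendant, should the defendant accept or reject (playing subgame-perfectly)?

Work out the defendant's continuation value if the offer is rejected.
Round 5 (the plaintiff proposes): the defendant will accept anything ≥ 0, so the plaintiff offers 0 and keeps 400.
Round 4 (the defendant proposes): the plaintiff can get 400 next round, worth 0.56 × 400 = 224 now; the defendant offers that and keeps 176.
Round 3 (the plaintiff proposes): the defendant can get 176 next round, worth 0.93 × 176 = 163.68 now. The plaintiff offers 163.68 and keeps 400 − 163.68 = 236.32.
Round 2 (the defendant proposes): the plaintiff can get 236.32 next round, worth 0.56 × 236.32 = 132.3392 now; the defendant offers that and keeps 267.6608.
So by rejecting in round 1, the defendant gets 267.6608 next round, worth 0.93 × 267.6608 = 248.924544 now.
Offer 221 < 248.924544, so the defendant rejects.

Reject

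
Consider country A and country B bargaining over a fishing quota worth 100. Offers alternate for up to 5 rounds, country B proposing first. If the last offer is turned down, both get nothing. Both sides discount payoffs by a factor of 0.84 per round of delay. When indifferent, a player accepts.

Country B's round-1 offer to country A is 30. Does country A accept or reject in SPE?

Work out country A's continuation value if the offer is rejected.
Round 5 (country B proposes): country A will accept anything ≥ 0, so country B offers 0 and keeps 100.
Round 4 (country A proposes): country B can get 100 next round, worth 0.84 × 100 = 84 now; country A offers that and keeps 16.
Round 3 (country B proposes): country A can get 16 next round, worth 0.84 × 16 = 13.44 now; country B offers that and keeps 86.56.
Round 2 (country A proposes): country B can get 86.56 next round, worth 0.84 × 86.56 = 72.7104 now; country A offers that and keeps 27.2896.
So by rejecting in round 1, country A gets 27.2896 next round, worth 0.84 × 27.2896 = 22.923264 now.
Offer 30 ≥ 22.923264, so country A accepts.

Accept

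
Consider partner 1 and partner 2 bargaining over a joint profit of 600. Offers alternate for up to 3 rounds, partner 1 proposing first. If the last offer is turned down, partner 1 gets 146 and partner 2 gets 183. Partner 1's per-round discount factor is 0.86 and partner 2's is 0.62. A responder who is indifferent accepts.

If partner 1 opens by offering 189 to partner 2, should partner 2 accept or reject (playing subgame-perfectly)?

Round 3 (partner 1 proposes): partner 2 gets 183 if talks fail, so partner 1 offers 183 and keeps 417.
Round 2 (partner 2 proposes): partner 1 can get 417 next round, worth 0.86 × 417 = 358.62 now; partner 2 offers that and keeps 241.38.
So by rejecting in round 1, partner 2 gets 241.38 next round, worth 0.62 × 241.38 = 149.6556 now.
Offer 189 ≥ 149.6556, so partner 2 accepts.

Accept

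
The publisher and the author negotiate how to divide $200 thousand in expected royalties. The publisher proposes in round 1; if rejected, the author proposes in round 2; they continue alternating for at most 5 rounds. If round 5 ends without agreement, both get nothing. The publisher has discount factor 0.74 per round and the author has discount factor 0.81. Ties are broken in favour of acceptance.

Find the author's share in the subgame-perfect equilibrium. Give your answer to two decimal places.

67.37

By backward induction:
Round 5 (the publisher proposes): the author will accept anything ≥ 0, so the publisher offers 0 and keeps 200.
Round 4 (the author proposes): the publisher can get 200 next round, worth 0.74 × 200 = 148 now; the author offers that and keeps 52.
Round 3 (the publisher proposes): the author can get 52 next round, worth 0.81 × 52 = 42.12 now. The publisher offers 42.12 and keeps 200 − 42.12 = 157.88.
Round 2 (the author proposes): the publisher can get 157.88 next round, worth 0.74 × 157.88 = 116.8312 now, so the author offers 116.8312, keeping 83.1688.
Round 1 (the publisher proposes): the author can get 83.1688 next round, worth 0.81 × 83.1688 = 67.366728 now. The publisher offers 67.366728 and keeps 200 − 67.366728 = 132.633272.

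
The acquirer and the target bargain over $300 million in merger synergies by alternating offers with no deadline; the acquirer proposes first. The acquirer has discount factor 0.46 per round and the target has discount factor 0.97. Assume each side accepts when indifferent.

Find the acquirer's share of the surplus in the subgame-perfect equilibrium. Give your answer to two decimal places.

16.25

Let x be the acquirer's share when the acquirer proposes and y be the target's share when the target proposes.
The target accepts iff offered ≥ 0.97·y, so x = 300 − 0.97y. Symmetrically y = 300 − 0.46x.
Substituting: x = 300 − 0.97(300 − 0.46x), giving x(1 − 0.46·0.97) = 300(1 − 0.97).
So x = 300 × 0.03 / 0.5538 ≈ 16.2514, and the target receives 300 − x ≈ 283.7486.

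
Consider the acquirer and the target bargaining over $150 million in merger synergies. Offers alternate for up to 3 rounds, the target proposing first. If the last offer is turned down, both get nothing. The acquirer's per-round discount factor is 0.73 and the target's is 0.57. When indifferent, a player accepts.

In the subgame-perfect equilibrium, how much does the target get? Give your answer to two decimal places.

By backward induction:
Round 3 (the target proposes): the acquirer will accept anything ≥ 0, so the target offers 0 and keeps 150.
Round 2 (the acquirer proposes): the target can get 150 next round, worth 0.57 × 150 = 85.5 now, so the acquirer offers 85.5, keeping 64.5.
Round 1 (the target proposes): the acquirer can get 64.5 next round, worth 0.73 × 64.5 = 47.085 now; the target offers that and keeps 102.915.

102.92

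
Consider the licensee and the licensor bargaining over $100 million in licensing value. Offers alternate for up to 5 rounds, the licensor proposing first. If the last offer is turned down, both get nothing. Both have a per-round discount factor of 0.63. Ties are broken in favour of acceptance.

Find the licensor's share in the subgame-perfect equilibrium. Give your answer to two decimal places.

67.44

Round 5 (the licensor proposes): rejection yields 0 for the licensee; the licensor offers 0 and keeps 100.
Round 4 (the licensee proposes): the licensor can get 100 next round, worth 0.63 × 100 = 63 now, so the licensee offers 63, keeping 37.
Round 3 (the licensor proposes): the licensee can get 37 next round, worth 0.63 × 37 = 23.31 now, so the licensor offers 23.31, keeping 76.69.
Round 2 (the licensee proposes): the licensor can get 76.69 next round, worth 0.63 × 76.69 = 48.3147 now. The licensee offers 48.3147 and keeps 100 − 48.3147 = 51.6853.
Round 1 (the licensor proposes): the licensee can get 51.6853 next round, worth 0.63 × 51.6853 = 32.561739 now. The licensor offers 32.561739 and keeps 100 − 32.561739 = 67.438261.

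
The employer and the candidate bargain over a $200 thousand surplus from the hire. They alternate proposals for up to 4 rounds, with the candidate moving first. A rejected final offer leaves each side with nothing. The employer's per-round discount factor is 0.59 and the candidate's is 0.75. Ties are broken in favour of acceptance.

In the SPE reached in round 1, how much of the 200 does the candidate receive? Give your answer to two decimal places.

118.29

Round 4 (the employer proposes): the candidate will accept anything ≥ 0, so the employer offers 0 and keeps 200.
Round 3 (the candidate proposes): the employer can get 200 next round, worth 0.59 × 200 = 118 now. The candidate offers 118 and keeps 200 − 118 = 82.
Round 2 (the employer proposes): the candidate can get 82 next round, worth 0.75 × 82 = 61.5 now, so the employer offers 61.5, keeping 138.5.
Round 1 (the candidate proposes): the employer can get 138.5 next round, worth 0.59 × 138.5 = 81.715 now, so the candidate offers 81.715, keeping 118.285.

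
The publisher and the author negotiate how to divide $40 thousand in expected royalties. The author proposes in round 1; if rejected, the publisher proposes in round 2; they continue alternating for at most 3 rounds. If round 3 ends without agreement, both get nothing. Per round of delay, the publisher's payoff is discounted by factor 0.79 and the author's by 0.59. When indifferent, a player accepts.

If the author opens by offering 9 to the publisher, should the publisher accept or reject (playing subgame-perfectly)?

Reject

Work out the publisher's continuation value if the offer is rejected.
Round 3 (the author proposes): the publisher will accept anything ≥ 0, so the author offers 0 and keeps 40.
Round 2 (the publisher proposes): the author can get 40 next round, worth 0.59 × 40 = 23.6 now, so the publisher offers 23.6, keeping 16.4.
So by rejecting in round 1, the publisher gets 16.4 next round, worth 0.79 × 16.4 = 12.956 now.
Offer 9 < 12.956, so the publisher rejects.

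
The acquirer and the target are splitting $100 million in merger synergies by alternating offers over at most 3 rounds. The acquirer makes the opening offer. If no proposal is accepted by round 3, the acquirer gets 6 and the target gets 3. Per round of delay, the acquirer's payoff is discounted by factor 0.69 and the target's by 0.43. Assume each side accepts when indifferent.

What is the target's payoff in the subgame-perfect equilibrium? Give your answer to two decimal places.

14.22

Work backward from the last round.
Round 3 (the acquirer proposes): the target gets 3 if talks fail, so the acquirer offers 3 and keeps 97.
Round 2 (the target proposes): the acquirer can get 97 next round, worth 0.69 × 97 = 66.93 now. The target offers 66.93 and keeps 100 − 66.93 = 33.07.
Round 1 (the acquirer proposes): the target can get 33.07 next round, worth 0.43 × 33.07 = 14.2201 now; the acquirer offers that and keeps 85.7799.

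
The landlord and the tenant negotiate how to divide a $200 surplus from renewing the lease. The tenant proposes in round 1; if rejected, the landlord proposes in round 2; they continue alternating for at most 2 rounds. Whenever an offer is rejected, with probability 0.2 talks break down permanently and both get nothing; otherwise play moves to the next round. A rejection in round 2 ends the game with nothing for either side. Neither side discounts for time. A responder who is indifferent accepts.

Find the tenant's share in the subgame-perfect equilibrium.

40

By backward induction:
Round 2 (the landlord proposes): rejection yields 0 for the tenant; the landlord offers 0 and keeps 200.
Round 1 (the tenant proposes): rejecting gives the landlord an expected 0.8 × 200 = 160; the tenant offers that and keeps 40.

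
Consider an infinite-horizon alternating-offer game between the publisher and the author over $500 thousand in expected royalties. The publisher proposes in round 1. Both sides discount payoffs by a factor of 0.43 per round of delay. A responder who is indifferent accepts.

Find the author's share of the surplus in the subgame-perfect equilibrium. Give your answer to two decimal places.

In a stationary SPE each proposer offers the other exactly their discounted continuation value.
If the publisher keeps x when proposing and the author keeps y when proposing, then x = 500 − 0.43y and y = 500 − 0.43x.
Solving: x = 500(1 − 0.43) / (1 − 0.43·0.43) = 285 / 0.8151 ≈ 349.6503.
The author gets 500 − 349.6503 ≈ 150.3497.

150.35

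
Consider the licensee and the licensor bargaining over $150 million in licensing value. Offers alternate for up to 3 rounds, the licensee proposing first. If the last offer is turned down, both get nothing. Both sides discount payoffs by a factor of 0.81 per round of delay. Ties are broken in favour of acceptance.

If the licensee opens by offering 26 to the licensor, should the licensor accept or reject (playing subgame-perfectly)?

Accept

Round 3 (the licensee proposes): the licensor will accept anything ≥ 0, so the licensee offers 0 and keeps 150.
Round 2 (the licensor proposes): the licensee can get 150 next round, worth 0.81 × 150 = 121.5 now. The licensor offers 121.5 and keeps 150 − 121.5 = 28.5.
So by rejecting in round 1, the licensor gets 28.5 next round, worth 0.81 × 28.5 = 23.085 now.
Offer 26 ≥ 23.085, so the licensor accepts.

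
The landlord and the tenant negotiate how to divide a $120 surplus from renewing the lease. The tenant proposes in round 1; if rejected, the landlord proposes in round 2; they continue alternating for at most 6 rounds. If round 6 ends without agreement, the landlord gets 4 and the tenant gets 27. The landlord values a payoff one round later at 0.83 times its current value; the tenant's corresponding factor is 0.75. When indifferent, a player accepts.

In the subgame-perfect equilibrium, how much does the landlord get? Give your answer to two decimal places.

70.31

Round 6 (the landlord proposes): the tenant gets 27 if talks fail, so the landlord offers 27 and keeps 93.
Round 5 (the tenant proposes): the landlord can get 93 next round, worth 0.83 × 93 = 77.19 now, so the tenant offers 77.19, keeping 42.81.
Round 4 (the landlord proposes): the tenant can get 42.81 next round, worth 0.75 × 42.81 = 32.1075 now, so the landlord offers 32.1075, keeping 87.8925.
Round 3 (the tenant proposes): the landlord can get 87.8925 next round, worth 0.83 × 87.8925 = 72.950775 now, so the tenant offers 72.950775, keeping 47.049225.
Round 2 (the landlord proposes): the tenant can get 47.049225 next round, worth 0.75 × 47.049225 = 35.28691875 now; the landlord offers that and keeps 84.71308125.
Round 1 (the tenant proposes): the landlord can get 84.71308125 next round, worth 0.83 × 84.71308125 = 70.3118574375 now. The tenant offers 70.3118574375 and keeps 120 − 70.3118574375 = 49.6881425625.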